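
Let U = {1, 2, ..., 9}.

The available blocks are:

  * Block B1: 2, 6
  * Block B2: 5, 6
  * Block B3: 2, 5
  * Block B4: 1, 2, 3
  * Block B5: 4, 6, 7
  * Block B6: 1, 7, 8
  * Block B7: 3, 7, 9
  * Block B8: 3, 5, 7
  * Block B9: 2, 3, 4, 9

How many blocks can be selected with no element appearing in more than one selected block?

3

B2, B6, B9 are pairwise disjoint (B2={5,6}; B6={1,7,8}; B9={2,3,4,9}).
Every remaining block overlaps one of these, and no 4 of the listed blocks are pairwise disjoint, so 3 is the maximum.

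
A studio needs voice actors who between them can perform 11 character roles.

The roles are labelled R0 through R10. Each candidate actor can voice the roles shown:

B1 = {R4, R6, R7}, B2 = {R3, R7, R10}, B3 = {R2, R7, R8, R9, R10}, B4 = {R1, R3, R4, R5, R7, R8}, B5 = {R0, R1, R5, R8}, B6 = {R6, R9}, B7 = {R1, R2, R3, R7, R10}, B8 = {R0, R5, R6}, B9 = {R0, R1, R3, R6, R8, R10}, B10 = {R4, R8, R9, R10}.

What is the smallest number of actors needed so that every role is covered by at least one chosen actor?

B3 and B4 and B9 together: B3 ∪ B4 ∪ B9 = {R0, R1, R2, R3, R4, R5, R6, R7, R8, R9, R10} — every role is covered.
No 2 of the 10 actors cover everything (all 45 combinations miss at least one role), so 3 is optimal.

3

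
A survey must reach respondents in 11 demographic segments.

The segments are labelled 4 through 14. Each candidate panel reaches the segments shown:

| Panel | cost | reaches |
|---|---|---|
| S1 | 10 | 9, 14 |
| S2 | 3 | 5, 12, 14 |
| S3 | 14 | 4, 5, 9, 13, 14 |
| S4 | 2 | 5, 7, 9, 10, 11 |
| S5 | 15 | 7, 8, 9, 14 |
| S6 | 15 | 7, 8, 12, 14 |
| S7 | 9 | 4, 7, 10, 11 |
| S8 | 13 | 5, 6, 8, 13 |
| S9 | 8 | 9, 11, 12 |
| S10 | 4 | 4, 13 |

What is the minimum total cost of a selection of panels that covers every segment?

S2, S4, S8, S10 together cover every segment (S2 ∪ S4 ∪ S8 ∪ S10 = {4, 5, 6, 7, 8, 9, 10, 11, 12, 13, 14}); total cost 3 + 2 + 13 + 4 = 22.
No covering selection has total cost below 22.

22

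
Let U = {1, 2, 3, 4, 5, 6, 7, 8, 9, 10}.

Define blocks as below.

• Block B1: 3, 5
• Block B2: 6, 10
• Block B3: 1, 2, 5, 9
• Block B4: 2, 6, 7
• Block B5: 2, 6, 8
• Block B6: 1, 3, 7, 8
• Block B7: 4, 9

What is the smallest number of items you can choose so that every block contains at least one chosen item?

The 3 items {3, 6, 9} hit every block.
The blocks B1, B2, B7 are pairwise disjoint, so any hitting set needs a separate item for each — at least 3. Hence 3 is optimal.

3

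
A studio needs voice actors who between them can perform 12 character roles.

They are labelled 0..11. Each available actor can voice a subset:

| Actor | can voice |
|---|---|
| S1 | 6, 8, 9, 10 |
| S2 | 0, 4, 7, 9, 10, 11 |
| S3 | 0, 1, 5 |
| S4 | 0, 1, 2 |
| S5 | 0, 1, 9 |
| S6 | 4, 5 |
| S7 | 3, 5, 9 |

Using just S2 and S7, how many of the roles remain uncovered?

Union of S2, S7 = {0, 3, 4, 5, 7, 9, 10, 11}.
Not covered: 1, 2, 6, 8 — 4 roles.

4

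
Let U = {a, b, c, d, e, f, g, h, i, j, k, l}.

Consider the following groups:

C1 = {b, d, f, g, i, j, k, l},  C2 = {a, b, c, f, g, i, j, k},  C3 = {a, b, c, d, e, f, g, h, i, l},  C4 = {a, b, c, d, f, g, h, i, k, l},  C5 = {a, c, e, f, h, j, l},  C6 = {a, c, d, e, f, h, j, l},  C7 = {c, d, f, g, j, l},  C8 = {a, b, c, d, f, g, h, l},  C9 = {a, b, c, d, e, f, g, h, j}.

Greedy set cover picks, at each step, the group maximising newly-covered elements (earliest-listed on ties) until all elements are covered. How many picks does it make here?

2

Greedy: pick C3 (covers 10 new) → pick C1 (covers 2 new). Total picks: 2.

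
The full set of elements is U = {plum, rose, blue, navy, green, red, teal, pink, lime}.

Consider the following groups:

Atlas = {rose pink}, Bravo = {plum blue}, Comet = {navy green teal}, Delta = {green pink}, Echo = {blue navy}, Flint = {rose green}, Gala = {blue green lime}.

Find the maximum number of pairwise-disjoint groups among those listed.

3

Atlas, Bravo, Comet are pairwise disjoint (Atlas={rose,pink}; Bravo={plum,blue}; Comet={navy,green,teal}).
Every remaining group overlaps one of these, and no 4 of the listed groups are pairwise disjoint, so 3 is the maximum.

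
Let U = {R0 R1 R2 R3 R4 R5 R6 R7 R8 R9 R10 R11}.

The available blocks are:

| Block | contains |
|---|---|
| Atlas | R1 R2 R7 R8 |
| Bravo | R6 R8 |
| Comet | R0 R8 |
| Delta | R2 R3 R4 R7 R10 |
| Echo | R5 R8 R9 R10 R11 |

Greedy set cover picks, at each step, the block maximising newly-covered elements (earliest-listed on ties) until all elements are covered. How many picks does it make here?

Greedy: pick Delta (covers 5 new) → pick Echo (covers 4 new) → pick Atlas (covers 1 new) → pick Bravo (covers 1 new) → pick Comet (covers 1 new). Total picks: 5.

5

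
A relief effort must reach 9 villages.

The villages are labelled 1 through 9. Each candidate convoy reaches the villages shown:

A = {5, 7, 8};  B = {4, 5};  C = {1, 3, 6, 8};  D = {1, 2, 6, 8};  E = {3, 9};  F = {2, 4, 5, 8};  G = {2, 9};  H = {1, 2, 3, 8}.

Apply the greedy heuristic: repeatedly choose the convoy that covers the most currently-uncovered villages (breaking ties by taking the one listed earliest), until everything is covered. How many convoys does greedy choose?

4

Greedy: pick C (covers 4 new) → pick F (covers 3 new) → pick A (covers 1 new) → pick E (covers 1 new). Total picks: 4.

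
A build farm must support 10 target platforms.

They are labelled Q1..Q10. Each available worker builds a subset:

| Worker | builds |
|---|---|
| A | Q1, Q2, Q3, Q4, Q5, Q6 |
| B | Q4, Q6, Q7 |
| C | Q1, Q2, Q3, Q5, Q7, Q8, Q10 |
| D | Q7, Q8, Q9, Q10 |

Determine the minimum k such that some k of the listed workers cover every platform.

2

Take {A, D}. Their union is {Q1, Q2, Q3, Q4, Q5, Q6, Q7, Q8, Q9, Q10}, which is all 10 platforms.
No single worker has all 10 platforms (the largest, C, has 7), so 2 is optimal.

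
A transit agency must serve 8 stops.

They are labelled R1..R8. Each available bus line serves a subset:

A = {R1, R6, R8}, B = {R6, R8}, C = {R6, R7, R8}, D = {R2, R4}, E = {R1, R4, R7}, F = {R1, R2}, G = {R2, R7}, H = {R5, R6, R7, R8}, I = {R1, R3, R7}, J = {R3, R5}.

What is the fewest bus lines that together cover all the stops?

Take {D, H, I}. Their union is {R1, R2, R3, R4, R5, R6, R7, R8}, which is all 8 stops.
No 2 of the 10 bus lines cover everything (all 45 combinations miss at least one stop), so 3 is optimal.

3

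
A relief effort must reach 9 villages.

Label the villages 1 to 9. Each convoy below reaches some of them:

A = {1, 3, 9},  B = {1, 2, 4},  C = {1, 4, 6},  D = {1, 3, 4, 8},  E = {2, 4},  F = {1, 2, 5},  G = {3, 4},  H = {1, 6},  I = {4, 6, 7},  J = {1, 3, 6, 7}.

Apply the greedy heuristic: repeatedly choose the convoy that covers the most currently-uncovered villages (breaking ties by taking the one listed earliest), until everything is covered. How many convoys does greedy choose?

Greedy: pick D (covers 4 new) → pick F (covers 2 new) → pick I (covers 2 new) → pick A (covers 1 new). Total picks: 4.

4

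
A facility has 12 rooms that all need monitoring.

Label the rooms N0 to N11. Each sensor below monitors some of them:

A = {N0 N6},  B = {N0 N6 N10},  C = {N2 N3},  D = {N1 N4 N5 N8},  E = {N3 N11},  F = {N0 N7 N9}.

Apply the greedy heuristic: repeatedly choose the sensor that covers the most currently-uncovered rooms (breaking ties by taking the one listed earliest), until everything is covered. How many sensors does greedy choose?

5

Greedy: pick D (covers 4 new) → pick B (covers 3 new) → pick C (covers 2 new) → pick F (covers 2 new) → pick E (covers 1 new). Total picks: 5.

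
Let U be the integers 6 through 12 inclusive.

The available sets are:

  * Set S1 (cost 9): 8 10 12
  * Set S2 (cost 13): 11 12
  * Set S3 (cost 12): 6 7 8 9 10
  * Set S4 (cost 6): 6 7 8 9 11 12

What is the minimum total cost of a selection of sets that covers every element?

15

S1, S4 together cover every element (S1 ∪ S4 = {6, 7, 8, 9, 10, 11, 12}); total cost 9 + 6 = 15.
No covering selection has total cost below 15.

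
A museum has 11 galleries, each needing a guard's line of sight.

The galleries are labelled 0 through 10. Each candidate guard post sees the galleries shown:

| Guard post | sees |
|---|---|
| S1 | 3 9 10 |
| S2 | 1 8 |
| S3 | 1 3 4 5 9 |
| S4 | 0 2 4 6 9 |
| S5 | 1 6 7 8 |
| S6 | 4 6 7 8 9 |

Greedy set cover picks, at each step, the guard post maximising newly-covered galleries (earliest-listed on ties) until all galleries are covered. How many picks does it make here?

Greedy: pick S3 (covers 5 new) → pick S4 (covers 3 new) → pick S5 (covers 2 new) → pick S1 (covers 1 new). Total picks: 4.

4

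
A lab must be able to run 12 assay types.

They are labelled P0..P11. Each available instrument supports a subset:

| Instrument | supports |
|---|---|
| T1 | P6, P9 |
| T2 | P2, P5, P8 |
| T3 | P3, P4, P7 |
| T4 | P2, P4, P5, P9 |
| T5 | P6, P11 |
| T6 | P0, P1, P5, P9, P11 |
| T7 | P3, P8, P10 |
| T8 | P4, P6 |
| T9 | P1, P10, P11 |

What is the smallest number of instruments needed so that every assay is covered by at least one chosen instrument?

T2 and T3 and T6 and T7 and T8 together: T2 ∪ T3 ∪ T6 ∪ T7 ∪ T8 = {P0, P1, P2, P3, P4, P5, P6, P7, P8, P9, P10, P11} — every assay is covered.
No 4 of the 9 instruments cover everything (all 126 combinations miss at least one assay), so 5 is optimal.

5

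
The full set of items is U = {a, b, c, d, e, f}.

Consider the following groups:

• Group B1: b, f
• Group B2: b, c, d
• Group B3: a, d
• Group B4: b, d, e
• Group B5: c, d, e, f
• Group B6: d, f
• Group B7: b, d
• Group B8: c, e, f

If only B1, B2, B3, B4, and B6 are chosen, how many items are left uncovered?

Union of B1, B2, B3, B4, B6 = {a, b, c, d, e, f} — that's every item, so 0 are uncovered.

0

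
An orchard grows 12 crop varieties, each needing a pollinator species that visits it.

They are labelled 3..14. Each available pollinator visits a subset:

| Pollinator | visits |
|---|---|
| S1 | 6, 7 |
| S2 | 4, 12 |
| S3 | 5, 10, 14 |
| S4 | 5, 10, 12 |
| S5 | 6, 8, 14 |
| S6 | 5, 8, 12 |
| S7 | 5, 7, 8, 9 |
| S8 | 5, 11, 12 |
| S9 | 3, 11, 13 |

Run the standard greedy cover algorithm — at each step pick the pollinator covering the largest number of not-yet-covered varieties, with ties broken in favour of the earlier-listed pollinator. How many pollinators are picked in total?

5

Greedy: pick S7 (covers 4 new) → pick S9 (covers 3 new) → pick S2 (covers 2 new) → pick S3 (covers 2 new) → pick S1 (covers 1 new). Total picks: 5.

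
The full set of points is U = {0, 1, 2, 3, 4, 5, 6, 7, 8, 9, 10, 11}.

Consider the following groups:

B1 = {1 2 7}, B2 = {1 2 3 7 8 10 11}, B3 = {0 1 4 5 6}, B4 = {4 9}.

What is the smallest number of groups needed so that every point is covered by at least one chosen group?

3

Take {B2, B3, B4}. Their union is {0, 1, 2, 3, 4, 5, 6, 7, 8, 9, 10, 11}, which is all 12 points.
Only B3 contains 0, so B3 is forced; the remaining 7 points need at least 2 more groups (each remaining group adds at most 6) — so at least 3 groups are needed, and 3 is optimal.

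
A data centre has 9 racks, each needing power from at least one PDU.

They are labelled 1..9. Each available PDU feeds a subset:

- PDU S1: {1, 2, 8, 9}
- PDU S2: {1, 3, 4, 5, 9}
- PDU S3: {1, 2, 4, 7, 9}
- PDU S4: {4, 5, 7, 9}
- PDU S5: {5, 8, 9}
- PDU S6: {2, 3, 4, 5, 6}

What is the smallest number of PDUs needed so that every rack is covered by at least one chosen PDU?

Take {S1, S4, S6}. Their union is {1, 2, 3, 4, 5, 6, 7, 8, 9}, which is all 9 racks.
Only S6 contains 6, so S6 is forced; the remaining 4 racks need at least 2 more PDUs (each remaining PDU adds at most 3) — so at least 3 PDUs are needed, and 3 is optimal.

3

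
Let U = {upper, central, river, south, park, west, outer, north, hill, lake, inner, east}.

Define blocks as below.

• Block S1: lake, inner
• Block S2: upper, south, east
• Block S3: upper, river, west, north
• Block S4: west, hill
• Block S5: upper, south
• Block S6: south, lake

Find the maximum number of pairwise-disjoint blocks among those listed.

3

S1, S2, S4 are pairwise disjoint (S1={lake,inner}; S2={upper,south,east}; S4={west,hill}).
Every remaining block overlaps one of these, and no 4 of the listed blocks are pairwise disjoint, so 3 is the maximum.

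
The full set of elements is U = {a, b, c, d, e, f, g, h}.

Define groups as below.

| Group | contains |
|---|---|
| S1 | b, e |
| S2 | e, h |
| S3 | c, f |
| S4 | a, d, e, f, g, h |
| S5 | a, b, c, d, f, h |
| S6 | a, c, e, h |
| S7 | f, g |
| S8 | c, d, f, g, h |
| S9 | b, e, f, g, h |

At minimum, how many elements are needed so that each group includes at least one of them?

Take T = {e, f}. Each listed group contains at least one of these, so T is a hitting set of size 2.
The groups S6, S7 are pairwise disjoint, so any hitting set needs a separate element for each — at least 2. Hence 2 is optimal.

2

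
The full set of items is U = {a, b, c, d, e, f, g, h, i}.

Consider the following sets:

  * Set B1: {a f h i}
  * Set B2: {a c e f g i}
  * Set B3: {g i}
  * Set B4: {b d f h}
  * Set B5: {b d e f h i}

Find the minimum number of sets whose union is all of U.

B2 and B4 together: B2 ∪ B4 = {a, b, c, d, e, f, g, h, i} — every item is covered.
No single set has all 9 items (the largest, B2, has 6), so 2 is optimal.

2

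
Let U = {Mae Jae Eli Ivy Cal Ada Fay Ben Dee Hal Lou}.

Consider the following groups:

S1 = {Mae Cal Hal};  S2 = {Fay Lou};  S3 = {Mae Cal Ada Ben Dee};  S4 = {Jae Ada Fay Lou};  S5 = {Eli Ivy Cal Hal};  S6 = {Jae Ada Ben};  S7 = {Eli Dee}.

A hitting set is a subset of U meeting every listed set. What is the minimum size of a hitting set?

4

Take H = {Jae, Cal, Dee, Lou}. Each listed group contains at least one of these, so H is a hitting set of size 4.
The groups S1, S2, S6, S7 are pairwise disjoint, so any hitting set needs a separate point for each — at least 4. Hence 4 is optimal.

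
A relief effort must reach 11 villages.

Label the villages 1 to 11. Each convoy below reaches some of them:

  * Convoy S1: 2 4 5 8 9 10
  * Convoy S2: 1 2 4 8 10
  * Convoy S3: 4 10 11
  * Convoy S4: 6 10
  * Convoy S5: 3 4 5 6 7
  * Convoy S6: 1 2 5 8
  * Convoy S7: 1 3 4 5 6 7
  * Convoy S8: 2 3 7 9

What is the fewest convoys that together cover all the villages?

Take {S1, S3, S7}. Their union is {1, 2, 3, 4, 5, 6, 7, 8, 9, 10, 11}, which is all 11 villages.
Only S3 contains 11, so S3 is forced; the remaining 8 villages need at least 2 more convoys (each remaining convoy adds at most 5) — so at least 3 convoys are needed, and 3 is optimal.

3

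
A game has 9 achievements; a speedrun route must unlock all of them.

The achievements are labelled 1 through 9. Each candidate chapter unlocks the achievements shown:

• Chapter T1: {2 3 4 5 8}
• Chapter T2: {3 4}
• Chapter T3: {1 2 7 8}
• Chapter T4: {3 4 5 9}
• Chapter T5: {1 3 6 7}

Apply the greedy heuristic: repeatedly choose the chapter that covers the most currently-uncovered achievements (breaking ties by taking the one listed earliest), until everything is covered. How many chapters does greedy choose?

Greedy: pick T1 (covers 5 new) → pick T5 (covers 3 new) → pick T4 (covers 1 new). Total picks: 3.

3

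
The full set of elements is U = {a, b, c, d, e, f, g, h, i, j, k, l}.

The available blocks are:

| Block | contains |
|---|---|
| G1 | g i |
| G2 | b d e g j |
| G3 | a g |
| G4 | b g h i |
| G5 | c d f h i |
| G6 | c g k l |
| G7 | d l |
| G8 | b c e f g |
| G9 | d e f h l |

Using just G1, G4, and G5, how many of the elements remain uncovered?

5

Union of G1, G4, G5 = {b, c, d, f, g, h, i}.
Not covered: a, e, j, k, l — 5 elements.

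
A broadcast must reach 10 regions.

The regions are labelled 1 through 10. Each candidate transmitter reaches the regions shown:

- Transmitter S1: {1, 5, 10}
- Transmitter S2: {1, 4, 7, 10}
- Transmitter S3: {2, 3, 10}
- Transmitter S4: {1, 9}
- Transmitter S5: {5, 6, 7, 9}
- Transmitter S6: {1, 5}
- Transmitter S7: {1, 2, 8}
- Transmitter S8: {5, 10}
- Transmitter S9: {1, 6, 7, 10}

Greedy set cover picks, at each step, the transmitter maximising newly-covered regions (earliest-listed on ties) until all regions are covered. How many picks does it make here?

Greedy: pick S2 (covers 4 new) → pick S5 (covers 3 new) → pick S3 (covers 2 new) → pick S7 (covers 1 new). Total picks: 4.

4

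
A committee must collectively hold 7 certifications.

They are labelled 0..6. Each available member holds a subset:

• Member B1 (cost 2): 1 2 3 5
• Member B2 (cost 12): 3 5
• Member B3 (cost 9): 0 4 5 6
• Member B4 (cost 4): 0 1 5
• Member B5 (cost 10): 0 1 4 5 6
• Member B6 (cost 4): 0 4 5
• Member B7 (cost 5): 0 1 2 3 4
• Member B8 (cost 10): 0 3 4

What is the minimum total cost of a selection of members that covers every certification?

11

B1, B3 together cover every certification (B1 ∪ B3 = {0, 1, 2, 3, 4, 5, 6}); total cost 2 + 9 = 11.
The greedy pick B1, B6, B3 costs 15; no covering selection beats 11.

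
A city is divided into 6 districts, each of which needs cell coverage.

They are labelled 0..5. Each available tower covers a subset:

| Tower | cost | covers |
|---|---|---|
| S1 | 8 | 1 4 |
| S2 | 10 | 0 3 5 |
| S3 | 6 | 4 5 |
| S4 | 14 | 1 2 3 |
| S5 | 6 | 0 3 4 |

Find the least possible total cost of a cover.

26

S3, S4, S5 together cover every district (S3 ∪ S4 ∪ S5 = {0, 1, 2, 3, 4, 5}); total cost 6 + 14 + 6 = 26.
No covering selection has total cost below 26.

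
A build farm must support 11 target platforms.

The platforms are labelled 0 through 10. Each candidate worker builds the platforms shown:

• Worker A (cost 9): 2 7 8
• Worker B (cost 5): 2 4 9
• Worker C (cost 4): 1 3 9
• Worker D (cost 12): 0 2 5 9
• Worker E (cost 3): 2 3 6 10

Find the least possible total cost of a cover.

33

A, B, C, D, E together cover every platform (A ∪ B ∪ C ∪ D ∪ E = {0, 1, 2, 3, 4, 5, 6, 7, 8, 9, 10}); total cost 9 + 5 + 4 + 12 + 3 = 33.
No covering selection has total cost below 33.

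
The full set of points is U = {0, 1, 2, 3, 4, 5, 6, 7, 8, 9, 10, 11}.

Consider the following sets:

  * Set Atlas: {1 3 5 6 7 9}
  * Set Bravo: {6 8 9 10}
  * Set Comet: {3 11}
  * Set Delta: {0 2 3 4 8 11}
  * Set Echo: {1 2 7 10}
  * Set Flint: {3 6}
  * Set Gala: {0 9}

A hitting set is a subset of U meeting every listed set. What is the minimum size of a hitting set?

3

Take H = {2, 3, 9}. Each listed set contains at least one of these, so H is a hitting set of size 3.
The sets Comet, Echo, Gala are pairwise disjoint, so any hitting set needs a separate point for each — at least 3. Hence 3 is optimal.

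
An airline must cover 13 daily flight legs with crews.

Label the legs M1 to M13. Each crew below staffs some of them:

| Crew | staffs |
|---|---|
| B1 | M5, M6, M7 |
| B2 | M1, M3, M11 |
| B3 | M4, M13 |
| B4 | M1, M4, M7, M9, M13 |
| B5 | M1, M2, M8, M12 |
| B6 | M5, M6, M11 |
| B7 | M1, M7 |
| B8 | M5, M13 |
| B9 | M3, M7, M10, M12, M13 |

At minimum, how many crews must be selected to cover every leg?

4

Take {B4, B5, B6, B9}. Their union is {M1, M2, M3, M4, M5, M6, M7, M8, M9, M10, M11, M12, M13}, which is all 13 legs.
Only B5 contains M2, so B5 is forced; the remaining 9 legs need at least 3 more crews (each remaining crew adds at most 4) — so at least 4 crews are needed, and 4 is optimal.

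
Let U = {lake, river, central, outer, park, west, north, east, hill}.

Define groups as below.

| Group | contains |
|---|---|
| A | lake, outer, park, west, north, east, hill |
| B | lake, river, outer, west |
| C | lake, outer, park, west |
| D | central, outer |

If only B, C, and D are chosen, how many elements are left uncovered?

Union of B, C, D = {lake, river, central, outer, park, west}.
Not covered: north, east, hill — 3 elements.

3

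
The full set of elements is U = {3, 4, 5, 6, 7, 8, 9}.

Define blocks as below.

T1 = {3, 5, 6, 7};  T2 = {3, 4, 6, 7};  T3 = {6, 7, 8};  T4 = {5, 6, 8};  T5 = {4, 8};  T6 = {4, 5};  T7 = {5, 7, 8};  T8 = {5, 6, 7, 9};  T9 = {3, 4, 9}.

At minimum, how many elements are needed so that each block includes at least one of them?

The 3 elements {4, 5, 6} hit every block.
No choice of 2 elements meets every block, so 3 is the minimum.

3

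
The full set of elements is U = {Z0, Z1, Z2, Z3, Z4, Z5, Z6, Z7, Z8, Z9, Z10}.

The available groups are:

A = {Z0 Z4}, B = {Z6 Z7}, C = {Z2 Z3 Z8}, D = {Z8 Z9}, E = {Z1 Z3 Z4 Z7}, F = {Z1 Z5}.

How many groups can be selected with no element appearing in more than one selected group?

A, B, C, F are pairwise disjoint (A={Z0,Z4}; B={Z6,Z7}; C={Z2,Z3,Z8}; F={Z1,Z5}).
Every remaining group overlaps one of these, and no 5 of the listed groups are pairwise disjoint, so 4 is the maximum.

4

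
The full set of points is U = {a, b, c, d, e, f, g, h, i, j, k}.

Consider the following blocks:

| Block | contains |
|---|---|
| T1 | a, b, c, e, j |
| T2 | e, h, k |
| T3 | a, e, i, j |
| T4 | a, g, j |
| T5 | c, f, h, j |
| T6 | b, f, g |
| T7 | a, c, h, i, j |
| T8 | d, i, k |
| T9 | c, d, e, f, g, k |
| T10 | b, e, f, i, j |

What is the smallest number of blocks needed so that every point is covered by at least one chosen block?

T7, T9, and T10 cover everything between them: the union {a, b, c, d, e, f, g, h, i, j, k} is all of U.
No 2 of the 10 blocks cover everything (all 45 combinations miss at least one point), so 3 is optimal.

3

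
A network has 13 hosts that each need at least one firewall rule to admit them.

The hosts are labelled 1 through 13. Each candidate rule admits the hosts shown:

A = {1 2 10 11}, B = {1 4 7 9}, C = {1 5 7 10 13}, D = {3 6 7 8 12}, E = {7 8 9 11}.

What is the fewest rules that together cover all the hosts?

4

A and B and C and D together: A ∪ B ∪ C ∪ D = {1, 2, 3, 4, 5, 6, 7, 8, 9, 10, 11, 12, 13} — every host is covered.
Only B contains 4, so B is forced; the remaining 9 hosts need at least 3 more rules (each remaining rule adds at most 4) — so at least 4 rules are needed, and 4 is optimal.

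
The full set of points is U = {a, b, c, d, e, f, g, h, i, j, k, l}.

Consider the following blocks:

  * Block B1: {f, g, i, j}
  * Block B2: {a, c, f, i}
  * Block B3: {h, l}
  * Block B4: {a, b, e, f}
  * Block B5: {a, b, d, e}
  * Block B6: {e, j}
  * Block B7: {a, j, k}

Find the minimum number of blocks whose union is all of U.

B1, B2, B3, B5, and B7 cover everything between them: the union {a, b, c, d, e, f, g, h, i, j, k, l} is all of U.
No 4 of the 7 blocks cover everything (all 35 combinations miss at least one point), so 5 is optimal.

5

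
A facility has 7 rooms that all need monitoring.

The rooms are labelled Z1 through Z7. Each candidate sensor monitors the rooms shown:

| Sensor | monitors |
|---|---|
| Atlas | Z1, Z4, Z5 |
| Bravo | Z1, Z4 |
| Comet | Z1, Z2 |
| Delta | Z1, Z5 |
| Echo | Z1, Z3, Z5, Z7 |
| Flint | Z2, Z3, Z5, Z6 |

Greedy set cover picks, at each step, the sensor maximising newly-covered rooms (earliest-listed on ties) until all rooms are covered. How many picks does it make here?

Greedy: pick Echo (covers 4 new) → pick Flint (covers 2 new) → pick Atlas (covers 1 new). Total picks: 3.

3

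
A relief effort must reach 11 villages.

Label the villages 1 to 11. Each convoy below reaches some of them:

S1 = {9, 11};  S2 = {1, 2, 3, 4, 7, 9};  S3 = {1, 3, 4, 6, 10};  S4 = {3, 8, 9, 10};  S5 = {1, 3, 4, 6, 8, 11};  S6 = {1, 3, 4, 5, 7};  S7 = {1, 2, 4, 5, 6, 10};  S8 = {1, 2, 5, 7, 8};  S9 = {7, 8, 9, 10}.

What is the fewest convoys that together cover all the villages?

Take {S5, S7, S9}. Their union is {1, 2, 3, 4, 5, 6, 7, 8, 9, 10, 11}, which is all 11 villages.
No 2 of the 9 convoys cover everything (all 36 combinations miss at least one village), so 3 is optimal.

3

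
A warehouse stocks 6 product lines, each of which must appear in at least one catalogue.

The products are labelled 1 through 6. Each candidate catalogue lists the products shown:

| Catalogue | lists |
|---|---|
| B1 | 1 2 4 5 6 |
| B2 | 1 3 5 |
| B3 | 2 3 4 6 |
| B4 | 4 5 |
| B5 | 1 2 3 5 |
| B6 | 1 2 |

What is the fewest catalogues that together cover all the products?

Take {B3, B5}. Their union is {1, 2, 3, 4, 5, 6}, which is all 6 products.
No single catalogue has all 6 products (the largest, B1, has 5), so 2 is optimal.

2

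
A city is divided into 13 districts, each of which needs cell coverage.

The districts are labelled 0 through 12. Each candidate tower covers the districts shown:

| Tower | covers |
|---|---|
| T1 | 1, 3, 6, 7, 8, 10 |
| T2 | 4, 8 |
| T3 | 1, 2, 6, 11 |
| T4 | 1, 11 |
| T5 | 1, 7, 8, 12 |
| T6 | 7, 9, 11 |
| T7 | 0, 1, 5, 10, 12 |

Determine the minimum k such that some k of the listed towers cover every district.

T1 and T2 and T3 and T6 and T7 together: T1 ∪ T2 ∪ T3 ∪ T6 ∪ T7 = {0, 1, 2, 3, 4, 5, 6, 7, 8, 9, 10, 11, 12} — every district is covered.
No 4 of the 7 towers cover everything (all 35 combinations miss at least one district), so 5 is optimal.

5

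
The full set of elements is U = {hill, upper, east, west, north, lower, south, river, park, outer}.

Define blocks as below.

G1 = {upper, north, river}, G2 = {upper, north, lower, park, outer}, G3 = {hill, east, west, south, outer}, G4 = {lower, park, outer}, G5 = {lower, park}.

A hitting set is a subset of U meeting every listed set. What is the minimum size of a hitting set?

3

The 3 elements {hill, river, park} hit every block.
The blocks G1, G3, G5 are pairwise disjoint, so any hitting set needs a separate element for each — at least 3. Hence 3 is optimal.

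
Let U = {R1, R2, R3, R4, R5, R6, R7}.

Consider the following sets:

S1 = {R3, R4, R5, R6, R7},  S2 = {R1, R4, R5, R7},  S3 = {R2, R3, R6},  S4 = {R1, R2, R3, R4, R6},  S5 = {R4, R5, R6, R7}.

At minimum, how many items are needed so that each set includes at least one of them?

The 2 items {R2, R7} hit every set.
The sets S2, S3 are pairwise disjoint, so any hitting set needs a separate item for each — at least 2. Hence 2 is optimal.

2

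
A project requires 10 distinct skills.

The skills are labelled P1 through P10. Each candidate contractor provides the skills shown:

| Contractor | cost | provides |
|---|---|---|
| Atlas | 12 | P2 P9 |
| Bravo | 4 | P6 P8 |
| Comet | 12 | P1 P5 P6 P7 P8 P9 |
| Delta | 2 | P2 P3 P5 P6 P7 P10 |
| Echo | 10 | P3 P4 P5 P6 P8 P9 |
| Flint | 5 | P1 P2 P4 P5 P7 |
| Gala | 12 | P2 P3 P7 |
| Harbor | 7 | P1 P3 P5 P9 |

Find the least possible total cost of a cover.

Delta, Echo, Flint together cover every skill (Delta ∪ Echo ∪ Flint = {P1, P2, P3, P4, P5, P6, P7, P8, P9, P10}); total cost 2 + 10 + 5 = 17.
The greedy pick Delta, Flint, Bravo, Harbor costs 18; no covering selection beats 17.

17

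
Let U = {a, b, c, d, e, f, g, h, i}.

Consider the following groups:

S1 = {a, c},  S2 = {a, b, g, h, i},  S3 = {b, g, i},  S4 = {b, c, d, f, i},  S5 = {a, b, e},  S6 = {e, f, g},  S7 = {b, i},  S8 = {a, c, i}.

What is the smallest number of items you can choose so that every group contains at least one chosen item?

3

The 3 items {a, e, i} hit every group.
The groups S1, S6, S7 are pairwise disjoint, so any hitting set needs a separate item for each — at least 3. Hence 3 is optimal.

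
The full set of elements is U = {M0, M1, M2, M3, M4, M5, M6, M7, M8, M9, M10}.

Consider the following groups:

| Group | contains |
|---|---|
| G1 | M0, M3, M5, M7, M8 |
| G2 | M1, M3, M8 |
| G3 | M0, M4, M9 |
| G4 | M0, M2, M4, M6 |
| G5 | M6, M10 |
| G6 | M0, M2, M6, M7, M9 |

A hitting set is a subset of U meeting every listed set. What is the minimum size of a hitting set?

3

H = {M0, M1, M6} meets every group (each contains at least one member of H), and |H| = 3.
The groups G2, G3, G5 are pairwise disjoint, so any hitting set needs a separate element for each — at least 3. Hence 3 is optimal.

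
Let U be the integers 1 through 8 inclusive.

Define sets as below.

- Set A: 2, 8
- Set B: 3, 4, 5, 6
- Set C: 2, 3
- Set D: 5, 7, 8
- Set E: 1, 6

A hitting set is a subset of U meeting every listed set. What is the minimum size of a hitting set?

3

H = {2, 5, 6} meets every set (each contains at least one member of H), and |H| = 3.
The sets C, D, E are pairwise disjoint, so any hitting set needs a separate item for each — at least 3. Hence 3 is optimal.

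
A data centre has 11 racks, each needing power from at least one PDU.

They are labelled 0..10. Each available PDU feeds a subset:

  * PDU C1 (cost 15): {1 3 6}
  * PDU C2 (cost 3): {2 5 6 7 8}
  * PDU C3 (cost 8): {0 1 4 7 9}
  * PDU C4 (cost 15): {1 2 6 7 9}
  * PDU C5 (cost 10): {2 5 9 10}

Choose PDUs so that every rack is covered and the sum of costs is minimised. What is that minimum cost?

36

C1, C2, C3, C5 together cover every rack (C1 ∪ C2 ∪ C3 ∪ C5 = {0, 1, 2, 3, 4, 5, 6, 7, 8, 9, 10}); total cost 15 + 3 + 8 + 10 = 36.
No covering selection has total cost below 36.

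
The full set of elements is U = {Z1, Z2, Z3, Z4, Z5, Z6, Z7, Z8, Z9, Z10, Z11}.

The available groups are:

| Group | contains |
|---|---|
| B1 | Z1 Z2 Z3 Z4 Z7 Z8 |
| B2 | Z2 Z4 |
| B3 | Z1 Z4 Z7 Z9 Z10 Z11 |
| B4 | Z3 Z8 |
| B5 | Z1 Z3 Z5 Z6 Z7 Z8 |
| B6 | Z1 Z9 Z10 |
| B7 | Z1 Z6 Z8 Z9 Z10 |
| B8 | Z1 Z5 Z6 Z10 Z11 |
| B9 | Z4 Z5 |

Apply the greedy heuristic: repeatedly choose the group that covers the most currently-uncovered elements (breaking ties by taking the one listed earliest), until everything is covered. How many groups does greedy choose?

Greedy: pick B1 (covers 6 new) → pick B8 (covers 4 new) → pick B3 (covers 1 new). Total picks: 3.

3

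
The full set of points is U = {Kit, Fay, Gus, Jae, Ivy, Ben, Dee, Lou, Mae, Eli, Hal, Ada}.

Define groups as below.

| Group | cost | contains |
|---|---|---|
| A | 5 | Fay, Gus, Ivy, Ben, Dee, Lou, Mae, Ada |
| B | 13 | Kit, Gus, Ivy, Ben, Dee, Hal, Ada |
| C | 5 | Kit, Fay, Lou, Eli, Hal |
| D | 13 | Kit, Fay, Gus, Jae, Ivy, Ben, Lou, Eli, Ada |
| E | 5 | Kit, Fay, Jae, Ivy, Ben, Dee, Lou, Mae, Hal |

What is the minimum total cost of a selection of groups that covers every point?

15

A, C, E together cover every point (A ∪ C ∪ E = {Kit, Fay, Gus, Jae, Ivy, Ben, Dee, Lou, Mae, Eli, Hal, Ada}); total cost 5 + 5 + 5 = 15.
No covering selection has total cost below 15.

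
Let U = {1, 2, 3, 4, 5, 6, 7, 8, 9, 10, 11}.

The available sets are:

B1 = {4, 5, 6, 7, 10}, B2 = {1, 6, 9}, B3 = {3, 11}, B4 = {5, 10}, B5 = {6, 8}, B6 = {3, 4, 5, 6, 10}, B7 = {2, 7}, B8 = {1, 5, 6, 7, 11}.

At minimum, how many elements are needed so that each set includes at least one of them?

4

The 4 elements {3, 5, 6, 7} hit every set.
The sets B3, B4, B5, B7 are pairwise disjoint, so any hitting set needs a separate element for each — at least 4. Hence 4 is optimal.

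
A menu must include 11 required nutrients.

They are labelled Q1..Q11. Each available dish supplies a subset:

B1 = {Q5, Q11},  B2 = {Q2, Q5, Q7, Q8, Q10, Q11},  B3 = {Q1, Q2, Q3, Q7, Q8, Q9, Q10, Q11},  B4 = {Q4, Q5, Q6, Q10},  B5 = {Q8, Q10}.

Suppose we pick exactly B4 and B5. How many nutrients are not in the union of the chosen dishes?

6

Union of B4, B5 = {Q4, Q5, Q6, Q8, Q10}.
Not covered: Q1, Q2, Q3, Q7, Q9, Q11 — 6 nutrients.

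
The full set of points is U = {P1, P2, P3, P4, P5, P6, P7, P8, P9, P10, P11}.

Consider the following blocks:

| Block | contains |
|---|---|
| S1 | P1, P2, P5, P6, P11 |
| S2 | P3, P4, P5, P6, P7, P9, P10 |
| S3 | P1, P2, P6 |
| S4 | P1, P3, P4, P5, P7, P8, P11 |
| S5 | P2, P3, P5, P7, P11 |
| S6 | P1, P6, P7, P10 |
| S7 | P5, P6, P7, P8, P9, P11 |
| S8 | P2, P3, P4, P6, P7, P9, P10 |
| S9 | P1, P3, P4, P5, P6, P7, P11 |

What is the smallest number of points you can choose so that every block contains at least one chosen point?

2

Take H = {P6, P7}. Each listed block contains at least one of these, so H is a hitting set of size 2.
No single point lies in every block, so at least 2 are needed and 2 is optimal.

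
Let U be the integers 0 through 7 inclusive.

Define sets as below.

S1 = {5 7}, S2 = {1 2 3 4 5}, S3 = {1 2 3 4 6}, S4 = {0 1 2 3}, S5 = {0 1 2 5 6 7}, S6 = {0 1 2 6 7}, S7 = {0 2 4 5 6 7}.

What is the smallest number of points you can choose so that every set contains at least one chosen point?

Take H = {1, 7}. Each listed set contains at least one of these, so H is a hitting set of size 2.
The sets S1, S3 are pairwise disjoint, so any hitting set needs a separate point for each — at least 2. Hence 2 is optimal.

2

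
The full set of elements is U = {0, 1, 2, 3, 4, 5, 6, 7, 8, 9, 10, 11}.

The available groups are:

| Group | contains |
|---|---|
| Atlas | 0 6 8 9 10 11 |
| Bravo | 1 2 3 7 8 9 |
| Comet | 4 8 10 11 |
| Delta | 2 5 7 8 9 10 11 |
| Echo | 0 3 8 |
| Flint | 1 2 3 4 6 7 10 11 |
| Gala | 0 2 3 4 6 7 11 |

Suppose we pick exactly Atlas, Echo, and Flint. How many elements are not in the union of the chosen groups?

1

Union of Atlas, Echo, Flint = {0, 1, 2, 3, 4, 6, 7, 8, 9, 10, 11}.
Not covered: 5 — 1 element.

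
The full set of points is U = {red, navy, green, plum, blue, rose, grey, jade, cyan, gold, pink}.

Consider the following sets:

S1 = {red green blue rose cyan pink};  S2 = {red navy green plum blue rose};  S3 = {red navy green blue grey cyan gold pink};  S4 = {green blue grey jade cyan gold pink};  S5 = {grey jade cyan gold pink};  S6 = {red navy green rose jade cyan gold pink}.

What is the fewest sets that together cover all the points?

S2 and S4 cover everything between them: the union {red, navy, green, plum, blue, rose, grey, jade, cyan, gold, pink} is all of U.
No single set has all 11 points (the largest, S3, has 8), so 2 is optimal.

2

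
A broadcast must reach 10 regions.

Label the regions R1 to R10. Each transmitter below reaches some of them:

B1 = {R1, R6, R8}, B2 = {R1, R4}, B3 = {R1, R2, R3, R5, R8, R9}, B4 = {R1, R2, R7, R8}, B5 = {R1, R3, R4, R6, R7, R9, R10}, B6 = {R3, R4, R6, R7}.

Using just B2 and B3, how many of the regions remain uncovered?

Union of B2, B3 = {R1, R2, R3, R4, R5, R8, R9}.
Not covered: R6, R7, R10 — 3 regions.

3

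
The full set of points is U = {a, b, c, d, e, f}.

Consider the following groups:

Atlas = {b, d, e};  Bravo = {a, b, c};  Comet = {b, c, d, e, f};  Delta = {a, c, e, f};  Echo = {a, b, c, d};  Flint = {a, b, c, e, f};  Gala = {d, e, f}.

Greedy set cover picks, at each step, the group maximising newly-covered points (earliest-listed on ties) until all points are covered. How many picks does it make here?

Greedy: pick Comet (covers 5 new) → pick Bravo (covers 1 new). Total picks: 2.

2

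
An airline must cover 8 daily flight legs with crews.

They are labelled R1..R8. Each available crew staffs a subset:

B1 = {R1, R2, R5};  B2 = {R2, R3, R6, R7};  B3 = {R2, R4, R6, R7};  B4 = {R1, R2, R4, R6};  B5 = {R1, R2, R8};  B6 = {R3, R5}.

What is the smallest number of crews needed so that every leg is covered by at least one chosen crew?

Take {B3, B5, B6}. Their union is {R1, R2, R3, R4, R5, R6, R7, R8}, which is all 8 legs.
Only B5 contains R8, so B5 is forced; the remaining 5 legs need at least 2 more crews (each remaining crew adds at most 3) — so at least 3 crews are needed, and 3 is optimal.

3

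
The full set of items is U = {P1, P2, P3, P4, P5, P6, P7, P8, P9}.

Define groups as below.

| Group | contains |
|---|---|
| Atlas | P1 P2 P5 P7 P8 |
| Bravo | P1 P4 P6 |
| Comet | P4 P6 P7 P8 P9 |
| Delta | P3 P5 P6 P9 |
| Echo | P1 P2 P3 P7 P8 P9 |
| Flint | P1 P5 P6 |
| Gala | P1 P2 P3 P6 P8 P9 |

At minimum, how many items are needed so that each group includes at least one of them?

The 2 items {P1, P6} hit every group.
No single item lies in every group, so at least 2 are needed and 2 is optimal.

2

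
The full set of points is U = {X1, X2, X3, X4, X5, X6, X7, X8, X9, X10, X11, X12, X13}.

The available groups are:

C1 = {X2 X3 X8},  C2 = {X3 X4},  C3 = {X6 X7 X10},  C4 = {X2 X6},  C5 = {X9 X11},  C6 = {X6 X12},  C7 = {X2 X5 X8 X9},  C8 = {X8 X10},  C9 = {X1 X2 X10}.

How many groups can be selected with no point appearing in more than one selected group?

4

C2, C5, C6, C9 are pairwise disjoint (C2={X3,X4}; C5={X9,X11}; C6={X6,X12}; C9={X1,X2,X10}).
Every remaining group overlaps one of these, and no 5 of the listed groups are pairwise disjoint, so 4 is the maximum.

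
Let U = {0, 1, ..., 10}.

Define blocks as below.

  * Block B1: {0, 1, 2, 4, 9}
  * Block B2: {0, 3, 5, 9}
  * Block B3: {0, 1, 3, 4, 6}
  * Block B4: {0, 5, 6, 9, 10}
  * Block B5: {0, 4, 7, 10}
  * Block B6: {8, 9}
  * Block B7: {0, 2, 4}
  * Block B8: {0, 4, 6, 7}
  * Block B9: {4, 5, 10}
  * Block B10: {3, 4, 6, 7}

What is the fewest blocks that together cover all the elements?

4

Take {B1, B4, B6, B10}. Their union is {0, 1, 2, 3, 4, 5, 6, 7, 8, 9, 10}, which is all 11 elements.
No 3 of the 10 blocks cover everything (all 120 combinations miss at least one element), so 4 is optimal.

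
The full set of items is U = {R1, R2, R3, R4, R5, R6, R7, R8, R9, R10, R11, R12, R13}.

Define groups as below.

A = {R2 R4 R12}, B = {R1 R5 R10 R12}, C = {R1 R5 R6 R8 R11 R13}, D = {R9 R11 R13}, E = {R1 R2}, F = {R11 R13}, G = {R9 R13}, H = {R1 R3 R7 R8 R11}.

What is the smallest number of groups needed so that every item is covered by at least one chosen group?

A and B and C and D and H together: A ∪ B ∪ C ∪ D ∪ H = {R1, R2, R3, R4, R5, R6, R7, R8, R9, R10, R11, R12, R13} — every item is covered.
No 4 of the 8 groups cover everything (all 70 combinations miss at least one item), so 5 is optimal.

5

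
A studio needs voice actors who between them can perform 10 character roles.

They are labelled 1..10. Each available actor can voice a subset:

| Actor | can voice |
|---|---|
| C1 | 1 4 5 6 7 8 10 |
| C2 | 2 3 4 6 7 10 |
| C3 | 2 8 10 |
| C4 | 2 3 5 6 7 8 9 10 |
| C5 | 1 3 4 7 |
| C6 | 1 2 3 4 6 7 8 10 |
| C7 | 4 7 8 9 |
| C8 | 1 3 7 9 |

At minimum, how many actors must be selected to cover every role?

C4 and C5 together: C4 ∪ C5 = {1, 2, 3, 4, 5, 6, 7, 8, 9, 10} — every role is covered.
No single actor has all 10 roles (the largest, C4, has 8), so 2 is optimal.

2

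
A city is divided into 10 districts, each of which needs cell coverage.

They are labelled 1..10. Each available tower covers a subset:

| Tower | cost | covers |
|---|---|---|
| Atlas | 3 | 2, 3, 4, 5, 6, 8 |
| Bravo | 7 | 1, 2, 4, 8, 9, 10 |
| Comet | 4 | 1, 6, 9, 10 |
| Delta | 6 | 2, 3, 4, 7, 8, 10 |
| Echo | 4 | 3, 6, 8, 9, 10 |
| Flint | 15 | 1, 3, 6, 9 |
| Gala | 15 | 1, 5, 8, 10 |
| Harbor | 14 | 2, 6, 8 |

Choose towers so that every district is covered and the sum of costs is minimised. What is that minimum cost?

Atlas, Comet, Delta together cover every district (Atlas ∪ Comet ∪ Delta = {1, 2, 3, 4, 5, 6, 7, 8, 9, 10}); total cost 3 + 4 + 6 = 13.
No covering selection has total cost below 13.

13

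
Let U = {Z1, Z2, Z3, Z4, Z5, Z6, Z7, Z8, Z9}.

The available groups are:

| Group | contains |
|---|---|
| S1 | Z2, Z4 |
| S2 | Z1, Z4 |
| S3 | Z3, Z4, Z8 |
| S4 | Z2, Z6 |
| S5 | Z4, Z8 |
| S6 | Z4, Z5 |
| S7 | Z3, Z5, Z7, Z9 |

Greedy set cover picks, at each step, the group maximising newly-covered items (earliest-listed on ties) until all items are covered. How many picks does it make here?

Greedy: pick S7 (covers 4 new) → pick S1 (covers 2 new) → pick S2 (covers 1 new) → pick S3 (covers 1 new) → pick S4 (covers 1 new). Total picks: 5.
(The true minimum cover uses only 4 groups, so greedy is not optimal here.)

5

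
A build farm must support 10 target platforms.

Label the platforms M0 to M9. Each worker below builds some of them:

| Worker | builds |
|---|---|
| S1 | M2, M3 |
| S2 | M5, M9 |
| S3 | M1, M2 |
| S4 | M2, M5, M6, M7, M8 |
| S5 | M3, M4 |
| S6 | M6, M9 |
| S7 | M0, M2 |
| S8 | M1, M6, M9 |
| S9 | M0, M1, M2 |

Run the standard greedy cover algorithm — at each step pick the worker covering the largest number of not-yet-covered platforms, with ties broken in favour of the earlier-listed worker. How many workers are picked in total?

4

Greedy: pick S4 (covers 5 new) → pick S5 (covers 2 new) → pick S8 (covers 2 new) → pick S7 (covers 1 new). Total picks: 4.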